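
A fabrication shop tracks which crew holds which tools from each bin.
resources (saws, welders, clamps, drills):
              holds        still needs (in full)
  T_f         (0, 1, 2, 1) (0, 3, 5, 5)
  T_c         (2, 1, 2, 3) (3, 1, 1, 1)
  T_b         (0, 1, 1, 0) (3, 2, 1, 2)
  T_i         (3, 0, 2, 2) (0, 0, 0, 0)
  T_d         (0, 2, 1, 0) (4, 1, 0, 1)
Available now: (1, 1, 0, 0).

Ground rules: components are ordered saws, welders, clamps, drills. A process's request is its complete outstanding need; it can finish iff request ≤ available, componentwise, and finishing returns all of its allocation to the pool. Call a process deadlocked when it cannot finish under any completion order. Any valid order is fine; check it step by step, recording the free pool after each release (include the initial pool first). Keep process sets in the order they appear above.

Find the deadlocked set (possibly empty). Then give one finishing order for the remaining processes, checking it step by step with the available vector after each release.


Nothing here is deadlocked.
Key observation: beginning at T_i, releases accumulate fast enough that every process eventually fits.
One completion order for the rest: T_i, T_d, T_c, T_f, T_b. Walking it through:
  pool = (1, 1, 0, 0)
  T_i needs (0, 0, 0, 0) <= (1, 1, 0, 0) -> finishes; pool += (3, 0, 2, 2) = (4, 1, 2, 2)
  T_d needs (4, 1, 0, 1) <= (4, 1, 2, 2) -> finishes; pool += (0, 2, 1, 0) = (4, 3, 3, 2)
  T_c needs (3, 1, 1, 1) <= (4, 3, 3, 2) -> finishes; pool += (2, 1, 2, 3) = (6, 4, 5, 5)
  T_f needs (0, 3, 5, 5) <= (6, 4, 5, 5) -> finishes; pool += (0, 1, 2, 1) = (6, 5, 7, 6)
  T_b needs (3, 2, 1, 2) <= (6, 5, 7, 6) -> finishes; pool += (0, 1, 1, 0) = (6, 6, 8, 6)


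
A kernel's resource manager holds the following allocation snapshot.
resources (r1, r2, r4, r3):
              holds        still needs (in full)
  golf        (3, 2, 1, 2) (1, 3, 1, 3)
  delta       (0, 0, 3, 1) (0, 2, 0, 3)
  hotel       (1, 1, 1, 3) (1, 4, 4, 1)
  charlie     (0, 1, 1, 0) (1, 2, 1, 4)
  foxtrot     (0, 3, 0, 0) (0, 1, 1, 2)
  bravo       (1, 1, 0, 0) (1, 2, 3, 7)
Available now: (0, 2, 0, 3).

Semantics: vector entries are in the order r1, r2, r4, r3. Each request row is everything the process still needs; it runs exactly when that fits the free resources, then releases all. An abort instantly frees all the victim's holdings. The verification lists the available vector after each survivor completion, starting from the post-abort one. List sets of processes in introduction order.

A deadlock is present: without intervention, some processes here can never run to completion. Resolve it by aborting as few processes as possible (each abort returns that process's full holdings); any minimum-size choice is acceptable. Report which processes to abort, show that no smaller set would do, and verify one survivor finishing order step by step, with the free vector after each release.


Abort bravo.
Key observation: golf was stuck for good until bravo gave back (1, 1, 0, 0); in the order shown it finishes at step 2.
No smaller set exists: with zero aborts the deadlock remains.
The survivors complete as delta, golf, foxtrot, hotel, charlie. Check, step by step (starting from the post-abort pool):
  pool = (1, 3, 0, 3)
  delta: need (0, 2, 0, 3) fits (1, 3, 0, 3); releases (0, 0, 3, 1), pool now (1, 3, 3, 4)
  golf: need (1, 3, 1, 3) fits (1, 3, 3, 4); releases (3, 2, 1, 2), pool now (4, 5, 4, 6)
  foxtrot: need (0, 1, 1, 2) fits (4, 5, 4, 6); releases (0, 3, 0, 0), pool now (4, 8, 4, 6)
  hotel: need (1, 4, 4, 1) fits (4, 8, 4, 6); releases (1, 1, 1, 3), pool now (5, 9, 5, 9)
  charlie: need (1, 2, 1, 4) fits (5, 9, 5, 9); releases (0, 1, 1, 0), pool now (5, 10, 6, 9)


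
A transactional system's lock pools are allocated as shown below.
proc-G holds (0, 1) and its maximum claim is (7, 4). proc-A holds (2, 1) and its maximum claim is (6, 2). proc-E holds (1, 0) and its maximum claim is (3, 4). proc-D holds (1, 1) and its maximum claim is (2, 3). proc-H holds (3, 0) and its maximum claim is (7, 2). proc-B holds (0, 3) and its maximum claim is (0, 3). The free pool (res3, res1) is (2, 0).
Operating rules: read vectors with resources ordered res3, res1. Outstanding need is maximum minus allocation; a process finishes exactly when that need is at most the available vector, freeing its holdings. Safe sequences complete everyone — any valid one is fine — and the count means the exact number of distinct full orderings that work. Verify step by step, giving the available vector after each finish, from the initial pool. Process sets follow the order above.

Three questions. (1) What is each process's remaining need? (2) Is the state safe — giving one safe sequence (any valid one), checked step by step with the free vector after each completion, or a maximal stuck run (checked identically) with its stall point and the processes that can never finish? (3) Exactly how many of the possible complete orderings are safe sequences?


(1) Remaining need (order res3, res1):
  proc-G: (7, 3)
  proc-A: (4, 1)
  proc-E: (2, 4)
  proc-D: (1, 2)
  proc-H: (4, 2)
  proc-B: (0, 0)
(2) SAFE — a valid safe sequence is proc-B, proc-D, proc-E, proc-A, proc-H, proc-G.
Key observation: the order's first zero-slack moment is proc-E ((2, 4) needed, (3, 4) free — a requested resource with nothing to spare).
Step-by-step check:
  pool = (2, 0)
  run proc-B (needs (0, 0), free (2, 0)); after release of (0, 3) the pool is (2, 3)
  run proc-D (needs (1, 2), free (2, 3)); after release of (1, 1) the pool is (3, 4)
  run proc-E (needs (2, 4), free (3, 4)); after release of (1, 0) the pool is (4, 4)
  run proc-A (needs (4, 1), free (4, 4)); after release of (2, 1) the pool is (6, 5)
  run proc-H (needs (4, 2), free (6, 5)); after release of (3, 0) the pool is (9, 5)
  run proc-G (needs (7, 3), free (9, 5)); after release of (0, 1) the pool is (9, 6)
(3) Precisely 3 of the possible complete orderings are safe sequences.


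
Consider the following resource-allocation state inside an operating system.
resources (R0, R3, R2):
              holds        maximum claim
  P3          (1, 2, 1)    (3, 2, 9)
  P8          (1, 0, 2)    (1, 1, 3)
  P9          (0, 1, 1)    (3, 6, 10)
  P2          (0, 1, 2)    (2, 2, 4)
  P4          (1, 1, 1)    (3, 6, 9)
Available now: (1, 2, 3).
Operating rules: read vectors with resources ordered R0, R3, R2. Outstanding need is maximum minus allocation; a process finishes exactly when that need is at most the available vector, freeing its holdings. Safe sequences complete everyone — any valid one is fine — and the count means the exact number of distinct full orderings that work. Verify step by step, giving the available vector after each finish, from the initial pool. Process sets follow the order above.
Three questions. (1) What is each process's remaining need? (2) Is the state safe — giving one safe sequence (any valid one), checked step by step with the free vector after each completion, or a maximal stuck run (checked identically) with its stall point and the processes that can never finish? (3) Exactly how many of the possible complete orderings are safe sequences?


(1) Remaining need (order R0, R3, R2):
  P3: (2, 0, 8)
  P8: (0, 1, 1)
  P9: (3, 5, 9)
  P2: (2, 1, 2)
  P4: (2, 5, 8)
(2) UNSAFE — no complete ordering exists.
Key observation: after P8, P2 complete, (2, 3, 7) is the best the pool ever gets, yet each leftover process wants more R2.
A maximal execution: P8, P2 — then nothing else fits. Walking it through:
  pool = (1, 2, 3)
  run P8 (needs (0, 1, 1), free (1, 2, 3)); after release of (1, 0, 2) the pool is (2, 2, 5)
  run P2 (needs (2, 1, 2), free (2, 2, 5)); after release of (0, 1, 2) the pool is (2, 3, 7)
  P3 cannot run: need (2, 0, 8) vs free (2, 3, 7) (insufficient R2)
  P9 cannot run: need (3, 5, 9) vs free (2, 3, 7) (insufficient R0, R3 and R2)
  P4 cannot run: need (2, 5, 8) vs free (2, 3, 7) (insufficient R3 and R2)
Never able to finish: P3, P9 and P4.
(3) Exactly 0 of the possible complete orderings are safe sequences.


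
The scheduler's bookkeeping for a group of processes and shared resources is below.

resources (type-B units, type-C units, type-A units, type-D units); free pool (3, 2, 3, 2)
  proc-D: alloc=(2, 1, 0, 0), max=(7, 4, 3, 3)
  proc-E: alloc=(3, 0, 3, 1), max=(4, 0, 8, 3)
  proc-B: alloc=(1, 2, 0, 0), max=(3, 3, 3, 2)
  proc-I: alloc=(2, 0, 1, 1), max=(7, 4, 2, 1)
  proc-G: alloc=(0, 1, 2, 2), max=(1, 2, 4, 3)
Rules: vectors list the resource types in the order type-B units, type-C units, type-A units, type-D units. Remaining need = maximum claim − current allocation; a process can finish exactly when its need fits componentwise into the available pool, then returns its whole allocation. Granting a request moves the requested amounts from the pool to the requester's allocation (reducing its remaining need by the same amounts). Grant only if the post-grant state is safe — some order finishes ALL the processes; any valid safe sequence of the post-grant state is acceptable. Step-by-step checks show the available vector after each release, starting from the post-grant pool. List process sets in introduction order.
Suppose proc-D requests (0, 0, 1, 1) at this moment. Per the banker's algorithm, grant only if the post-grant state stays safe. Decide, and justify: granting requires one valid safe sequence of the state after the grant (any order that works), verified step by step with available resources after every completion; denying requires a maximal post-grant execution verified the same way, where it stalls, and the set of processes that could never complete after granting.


DENY: after the grant no complete ordering would exist.
Key observation: after proc-G, proc-B the pool peaks at (4, 5, 4, 3), and each blocked process is short somewhere: proc-D on type-B units; proc-E on type-A units; proc-I on type-B units.
After a pretend grant, a maximal execution: proc-G, proc-B — then nothing else fits. Step-by-step check:
  pool = (3, 2, 2, 1)
  proc-G: need (1, 1, 2, 1) fits (3, 2, 2, 1); releases (0, 1, 2, 2), pool now (3, 3, 4, 3)
  proc-B: need (2, 1, 3, 2) fits (3, 3, 4, 3); releases (1, 2, 0, 0), pool now (4, 5, 4, 3)
  proc-D cannot run: need (5, 3, 2, 2) vs free (4, 5, 4, 3) (insufficient type-B units)
  proc-E cannot run: need (1, 0, 5, 2) vs free (4, 5, 4, 3) (insufficient type-A units)
  proc-I cannot run: need (5, 4, 1, 0) vs free (4, 5, 4, 3) (insufficient type-B units)
Post-grant, the permanently blocked set is proc-D, proc-E and proc-I.


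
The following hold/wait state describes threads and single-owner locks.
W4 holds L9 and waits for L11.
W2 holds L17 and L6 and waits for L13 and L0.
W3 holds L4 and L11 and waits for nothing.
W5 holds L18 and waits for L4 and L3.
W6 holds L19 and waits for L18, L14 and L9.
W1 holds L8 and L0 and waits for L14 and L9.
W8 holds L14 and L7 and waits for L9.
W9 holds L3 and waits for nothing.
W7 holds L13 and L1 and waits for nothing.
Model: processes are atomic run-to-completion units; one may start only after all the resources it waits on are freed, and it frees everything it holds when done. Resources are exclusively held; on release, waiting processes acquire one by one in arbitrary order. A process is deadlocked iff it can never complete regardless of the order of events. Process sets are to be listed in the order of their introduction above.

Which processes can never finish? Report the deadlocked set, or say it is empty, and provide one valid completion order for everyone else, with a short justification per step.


Nothing here is deadlocked.
Key observation: there is no circular wait here — follow any chain and it reaches a process that is free to run now.
A valid finishing order for the others: W3, W7, W4, W9, W5, W8, W1, W2, W6.
Step-by-step check:
  W3: no waits; runs immediately, freeing L4 and L11
  W7: no waits; runs immediately, freeing L13 and L1
  run W4 (all its waits — L11 — are resolved); releases L9
  W9: no waits; runs immediately, freeing L3
  run W5 (all its waits — L4 and L3 — are resolved); releases L18
  run W8 (all its waits — L9 — are resolved); releases L14 and L7
  run W1 (all its waits — L14 and L9 — are resolved); releases L8 and L0
  run W2 (all its waits — L13 and L0 — are resolved); releases L17 and L6
  run W6 (all its waits — L18, L14 and L9 — are resolved); releases L19


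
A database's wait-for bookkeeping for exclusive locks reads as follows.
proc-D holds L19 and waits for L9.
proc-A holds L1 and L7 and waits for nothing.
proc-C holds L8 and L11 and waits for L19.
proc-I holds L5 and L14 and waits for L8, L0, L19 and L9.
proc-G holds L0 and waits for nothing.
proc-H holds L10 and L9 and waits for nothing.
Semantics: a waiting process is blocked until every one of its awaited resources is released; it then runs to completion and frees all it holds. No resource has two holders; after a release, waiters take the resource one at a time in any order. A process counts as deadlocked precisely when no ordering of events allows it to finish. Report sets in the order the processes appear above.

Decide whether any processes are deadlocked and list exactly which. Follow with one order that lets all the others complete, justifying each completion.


No process is deadlocked.
Key observation: no waiting chain loops back on itself — every chain ends at a process that waits on nothing, so everyone eventually runs.
A valid finishing order for the others: proc-G, proc-H, proc-A, proc-D, proc-C, proc-I.
Walking it through:
  proc-G waits on nothing -> runs at once and releases L0
  proc-H waits on nothing -> runs at once and releases L10 and L9
  proc-A waits on nothing -> runs at once and releases L1 and L7
  proc-D waits on L9 — all released -> runs and releases L19
  proc-C waits on L19 — all released -> runs and releases L8 and L11
  proc-I waits on L8, L0, L19 and L9 — all released -> runs and releases L5 and L14


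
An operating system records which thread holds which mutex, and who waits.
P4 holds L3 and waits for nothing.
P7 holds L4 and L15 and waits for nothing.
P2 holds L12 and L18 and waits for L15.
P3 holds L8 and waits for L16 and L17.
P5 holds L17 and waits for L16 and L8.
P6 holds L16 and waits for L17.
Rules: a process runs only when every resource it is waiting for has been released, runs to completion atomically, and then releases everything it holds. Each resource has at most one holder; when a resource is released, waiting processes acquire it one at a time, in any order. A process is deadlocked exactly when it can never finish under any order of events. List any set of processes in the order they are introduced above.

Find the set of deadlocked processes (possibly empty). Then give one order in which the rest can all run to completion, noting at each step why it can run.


Deadlocked: P3, P5 and P6.
Key observation: the loop P3 -> P5 -> P3 blocks itself forever; P6 is caught in further circular waits.
The rest can finish in the order P7, P2, P4.
Check, step by step:
  run P7 (it waits on nothing); releases L4 and L15
  P2: everything it awaited (L15) is free; runs, freeing L12 and L18
  run P4 (it waits on nothing); releases L3


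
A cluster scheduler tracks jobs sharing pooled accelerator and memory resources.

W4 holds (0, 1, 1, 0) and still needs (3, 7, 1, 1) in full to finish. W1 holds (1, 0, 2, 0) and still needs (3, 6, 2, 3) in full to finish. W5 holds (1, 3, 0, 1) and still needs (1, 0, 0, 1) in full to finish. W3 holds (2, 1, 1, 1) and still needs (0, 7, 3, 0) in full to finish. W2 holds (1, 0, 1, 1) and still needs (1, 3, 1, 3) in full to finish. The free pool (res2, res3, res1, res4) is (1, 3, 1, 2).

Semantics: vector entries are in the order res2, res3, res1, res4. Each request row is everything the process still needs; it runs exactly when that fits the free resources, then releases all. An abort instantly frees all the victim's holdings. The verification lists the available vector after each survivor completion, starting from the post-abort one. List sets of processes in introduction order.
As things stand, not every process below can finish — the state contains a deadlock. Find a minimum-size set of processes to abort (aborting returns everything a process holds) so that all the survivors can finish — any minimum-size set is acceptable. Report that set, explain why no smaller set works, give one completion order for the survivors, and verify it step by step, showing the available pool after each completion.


Minimum abort set: W3.
Key observation: the deadlocked W4 becomes finishable only because W3 released (2, 1, 1, 1); it completes at step 4 below.
No smaller set exists: with zero aborts the deadlock remains.
Survivors finish in the order: W5, W1, W2, W4. Check, step by step (pool after the aborts first):
  pool = (3, 4, 2, 3)
  W5: need (1, 0, 0, 1) fits (3, 4, 2, 3); releases (1, 3, 0, 1), pool now (4, 7, 2, 4)
  W1: need (3, 6, 2, 3) fits (4, 7, 2, 4); releases (1, 0, 2, 0), pool now (5, 7, 4, 4)
  W2: need (1, 3, 1, 3) fits (5, 7, 4, 4); releases (1, 0, 1, 1), pool now (6, 7, 5, 5)
  W4: need (3, 7, 1, 1) fits (6, 7, 5, 5); releases (0, 1, 1, 0), pool now (6, 8, 6, 5)


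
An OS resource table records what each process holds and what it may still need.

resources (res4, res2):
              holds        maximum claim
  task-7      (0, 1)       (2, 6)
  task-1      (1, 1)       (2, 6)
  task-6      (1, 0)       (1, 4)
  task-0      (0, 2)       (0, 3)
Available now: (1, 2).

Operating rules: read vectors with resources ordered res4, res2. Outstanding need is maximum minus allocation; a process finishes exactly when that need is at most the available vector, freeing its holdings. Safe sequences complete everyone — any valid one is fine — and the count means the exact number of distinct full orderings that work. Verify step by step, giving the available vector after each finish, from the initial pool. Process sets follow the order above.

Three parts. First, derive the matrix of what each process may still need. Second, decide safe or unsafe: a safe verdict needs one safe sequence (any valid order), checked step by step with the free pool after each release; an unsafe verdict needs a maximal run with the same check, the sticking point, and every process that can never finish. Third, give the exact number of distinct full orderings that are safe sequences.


(1) Outstanding need per process (order res4, res2):
  task-7: (2, 5)
  task-1: (1, 5)
  task-6: (0, 4)
  task-0: (0, 1)
(2) UNSAFE — no complete ordering exists.
Key observation: after task-0, task-6 complete, (2, 4) is the best the pool ever gets, yet each leftover process wants more res2.
A maximal execution: task-0, task-6 — then nothing else fits. Step-by-step check:
  pool = (1, 2)
  task-0: need (0, 1) fits (1, 2); releases (0, 2), pool now (1, 4)
  task-6: need (0, 4) fits (1, 4); releases (1, 0), pool now (2, 4)
  blocked: task-7 wants (2, 5), pool (2, 4) — not enough res2
  blocked: task-1 wants (1, 5), pool (2, 4) — not enough res2
Permanently blocked: task-7 and task-1.
(3) The exact count: 0 of the possible complete orderings are safe sequences.


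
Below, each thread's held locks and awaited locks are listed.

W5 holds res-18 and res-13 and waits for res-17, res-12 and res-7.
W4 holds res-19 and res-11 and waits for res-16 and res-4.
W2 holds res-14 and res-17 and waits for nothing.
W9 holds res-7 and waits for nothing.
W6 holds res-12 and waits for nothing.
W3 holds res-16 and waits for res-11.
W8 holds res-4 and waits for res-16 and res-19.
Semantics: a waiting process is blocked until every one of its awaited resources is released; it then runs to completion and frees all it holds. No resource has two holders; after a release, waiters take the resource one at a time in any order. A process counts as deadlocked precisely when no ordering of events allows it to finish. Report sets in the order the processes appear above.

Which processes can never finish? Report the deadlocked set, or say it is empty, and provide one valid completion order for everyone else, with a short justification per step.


Deadlocked set: W4, W3 and W8.
Key observation: the loop W4 -> W3 -> W4 blocks itself forever; W8 is caught in further circular waits.
One completion order for the rest: W2, W6, W9, W5.
Walking it through:
  W2: no waits; runs immediately, freeing res-14 and res-17
  W6: no waits; runs immediately, freeing res-12
  W9: no waits; runs immediately, freeing res-7
  W5 waits on res-17, res-12 and res-7 — all released -> runs and releases res-18 and res-13


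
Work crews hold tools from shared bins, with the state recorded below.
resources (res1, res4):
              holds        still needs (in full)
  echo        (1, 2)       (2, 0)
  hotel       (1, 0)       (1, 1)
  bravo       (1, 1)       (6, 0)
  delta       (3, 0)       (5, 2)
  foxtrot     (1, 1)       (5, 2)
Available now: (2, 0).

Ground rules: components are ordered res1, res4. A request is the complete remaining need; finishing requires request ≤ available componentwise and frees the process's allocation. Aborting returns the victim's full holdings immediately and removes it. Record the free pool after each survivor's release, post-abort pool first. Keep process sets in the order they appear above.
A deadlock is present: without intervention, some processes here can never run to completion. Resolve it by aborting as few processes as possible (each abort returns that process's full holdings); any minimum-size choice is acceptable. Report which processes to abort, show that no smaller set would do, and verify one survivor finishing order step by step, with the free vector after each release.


The answer: abort foxtrot.
Key observation: the returned (1, 1) from foxtrot is what brings delta — unrunnable before, under any order — into play at step 3.
No smaller set exists: with zero aborts the deadlock remains.
The survivors complete as hotel, echo, delta, bravo. Verifying each step (starting from the post-abort pool):
  pool = (3, 1)
  run hotel (needs (1, 1), free (3, 1)); after release of (1, 0) the pool is (4, 1)
  run echo (needs (2, 0), free (4, 1)); after release of (1, 2) the pool is (5, 3)
  run delta (needs (5, 2), free (5, 3)); after release of (3, 0) the pool is (8, 3)
  run bravo (needs (6, 0), free (8, 3)); after release of (1, 1) the pool is (9, 4)


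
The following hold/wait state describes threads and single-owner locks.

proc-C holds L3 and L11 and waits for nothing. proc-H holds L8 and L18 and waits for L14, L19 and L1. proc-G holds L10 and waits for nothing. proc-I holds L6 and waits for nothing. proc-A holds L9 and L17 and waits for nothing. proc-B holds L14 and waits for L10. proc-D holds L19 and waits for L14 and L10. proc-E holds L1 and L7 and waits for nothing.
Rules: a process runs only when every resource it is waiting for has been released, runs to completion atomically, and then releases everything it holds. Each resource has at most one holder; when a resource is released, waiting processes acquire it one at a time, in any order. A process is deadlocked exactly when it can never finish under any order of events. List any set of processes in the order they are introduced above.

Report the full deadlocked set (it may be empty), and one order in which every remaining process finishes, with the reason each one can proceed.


The deadlocked set is empty.
Key observation: the waits form no ring: some process can always run, and its releases unblock the others one by one.
One completion order for the rest: proc-G, proc-E, proc-A, proc-B, proc-D, proc-H, proc-C, proc-I.
Verifying each step:
  proc-G: no waits; runs immediately, freeing L10
  proc-E: no waits; runs immediately, freeing L1 and L7
  proc-A: no waits; runs immediately, freeing L9 and L17
  proc-B: everything it awaited (L10) is free; runs, freeing L14
  proc-D: everything it awaited (L14 and L10) is free; runs, freeing L19
  proc-H: everything it awaited (L14, L19 and L1) is free; runs, freeing L8 and L18
  proc-C: no waits; runs immediately, freeing L3 and L11
  proc-I: no waits; runs immediately, freeing L6


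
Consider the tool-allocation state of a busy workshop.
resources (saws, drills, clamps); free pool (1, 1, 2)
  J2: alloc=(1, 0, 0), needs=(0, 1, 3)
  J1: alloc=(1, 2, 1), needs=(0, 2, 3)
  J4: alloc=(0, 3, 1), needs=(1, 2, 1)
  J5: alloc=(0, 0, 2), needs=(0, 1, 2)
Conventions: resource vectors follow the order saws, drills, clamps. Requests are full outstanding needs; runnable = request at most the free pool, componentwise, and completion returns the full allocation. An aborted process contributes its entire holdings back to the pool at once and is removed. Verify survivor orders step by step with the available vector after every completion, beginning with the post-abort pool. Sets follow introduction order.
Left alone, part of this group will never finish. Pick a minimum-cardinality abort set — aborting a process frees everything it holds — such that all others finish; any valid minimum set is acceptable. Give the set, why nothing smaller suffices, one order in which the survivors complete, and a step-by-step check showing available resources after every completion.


The answer: abort J4.
Key observation: aborting J4 returns (0, 3, 1), and J1 — hopeless before — runs at step 3 with the returned capacity in the pool.
Why nothing smaller works: aborting no one leaves the state deadlocked as given.
The survivors complete as J5, J2, J1. Step-by-step check (starting from the post-abort pool):
  pool = (1, 4, 3)
  run J5 (needs (0, 1, 2), free (1, 4, 3)); after release of (0, 0, 2) the pool is (1, 4, 5)
  run J2 (needs (0, 1, 3), free (1, 4, 5)); after release of (1, 0, 0) the pool is (2, 4, 5)
  run J1 (needs (0, 2, 3), free (2, 4, 5)); after release of (1, 2, 1) the pool is (3, 6, 6)


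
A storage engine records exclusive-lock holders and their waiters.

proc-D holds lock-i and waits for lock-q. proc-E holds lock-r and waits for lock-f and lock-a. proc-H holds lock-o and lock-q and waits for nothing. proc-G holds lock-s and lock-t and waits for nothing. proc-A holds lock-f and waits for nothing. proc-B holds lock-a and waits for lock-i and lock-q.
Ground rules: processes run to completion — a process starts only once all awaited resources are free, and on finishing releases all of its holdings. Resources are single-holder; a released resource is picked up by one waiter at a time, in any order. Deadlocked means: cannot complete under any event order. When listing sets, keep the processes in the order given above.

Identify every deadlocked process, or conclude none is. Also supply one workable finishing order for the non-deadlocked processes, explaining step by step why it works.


Nothing here is deadlocked.
Key observation: no waiting chain loops back on itself — every chain ends at a process that waits on nothing, so everyone eventually runs.
One completion order for the rest: proc-H, proc-A, proc-D, proc-G, proc-B, proc-E.
Walking it through:
  proc-H waits on nothing -> runs at once and releases lock-o and lock-q
  proc-A waits on nothing -> runs at once and releases lock-f
  run proc-D (all its waits — lock-q — are resolved); releases lock-i
  proc-G waits on nothing -> runs at once and releases lock-s and lock-t
  run proc-B (all its waits — lock-i and lock-q — are resolved); releases lock-a
  run proc-E (all its waits — lock-f and lock-a — are resolved); releases lock-r


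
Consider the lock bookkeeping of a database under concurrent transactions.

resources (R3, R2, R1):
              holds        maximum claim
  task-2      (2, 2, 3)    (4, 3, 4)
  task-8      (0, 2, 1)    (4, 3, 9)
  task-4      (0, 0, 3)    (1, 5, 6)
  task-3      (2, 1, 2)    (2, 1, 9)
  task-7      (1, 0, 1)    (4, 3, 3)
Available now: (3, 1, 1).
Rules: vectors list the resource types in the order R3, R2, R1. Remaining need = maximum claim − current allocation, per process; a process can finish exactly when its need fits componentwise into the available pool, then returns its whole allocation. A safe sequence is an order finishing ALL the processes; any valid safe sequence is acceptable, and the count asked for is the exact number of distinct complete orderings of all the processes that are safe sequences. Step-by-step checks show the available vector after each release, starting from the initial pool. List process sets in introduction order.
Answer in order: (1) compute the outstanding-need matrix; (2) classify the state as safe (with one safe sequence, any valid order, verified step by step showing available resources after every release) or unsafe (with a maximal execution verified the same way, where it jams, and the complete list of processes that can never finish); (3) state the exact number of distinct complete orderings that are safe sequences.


(1) Remaining need (order R3, R2, R1):
  task-2: (2, 1, 1)
  task-8: (4, 1, 8)
  task-4: (1, 5, 3)
  task-3: (0, 0, 7)
  task-7: (3, 3, 2)
(2) The state is UNSAFE.
Key observation: after task-2, task-7 the pool peaks at (6, 3, 5), and each blocked process is short somewhere: task-8 on R1; task-4 on R2; task-3 on R1.
Going as far as possible: task-2, task-7; after that, nothing fits. Verifying each step:
  pool = (3, 1, 1)
  task-2 needs (2, 1, 1) <= (3, 1, 1) -> finishes; pool += (2, 2, 3) = (5, 3, 4)
  task-7 needs (3, 3, 2) <= (5, 3, 4) -> finishes; pool += (1, 0, 1) = (6, 3, 5)
  task-8 cannot run: need (4, 1, 8) vs free (6, 3, 5) (insufficient R1)
  task-4 cannot run: need (1, 5, 3) vs free (6, 3, 5) (insufficient R2)
  task-3 cannot run: need (0, 0, 7) vs free (6, 3, 5) (insufficient R1)
Never able to finish: task-8, task-4 and task-3.
(3) Exactly 0 of the possible complete orderings are safe sequences.


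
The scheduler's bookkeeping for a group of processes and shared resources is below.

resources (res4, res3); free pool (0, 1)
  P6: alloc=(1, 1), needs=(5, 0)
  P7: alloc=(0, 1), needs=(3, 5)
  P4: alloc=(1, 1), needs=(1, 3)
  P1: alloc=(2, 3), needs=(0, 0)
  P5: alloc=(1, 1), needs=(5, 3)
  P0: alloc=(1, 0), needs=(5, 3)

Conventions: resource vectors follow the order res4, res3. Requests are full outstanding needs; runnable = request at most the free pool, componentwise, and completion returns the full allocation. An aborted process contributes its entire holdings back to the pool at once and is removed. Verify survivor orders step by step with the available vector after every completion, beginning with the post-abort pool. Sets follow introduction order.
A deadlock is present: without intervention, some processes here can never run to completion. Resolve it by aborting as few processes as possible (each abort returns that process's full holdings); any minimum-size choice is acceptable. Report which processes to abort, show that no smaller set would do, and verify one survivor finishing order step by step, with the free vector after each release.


Abort P6 and P5.
Key observation: aborting P6 and P5 returns (2, 2), and P0 — hopeless before — runs at step 4 with the returned capacity in the pool.
Minimality, checking each single-abort alternative: P6 alone leaves P5 blocked (short on res4); P7 alone leaves P6 blocked (short on res4); P4 alone leaves P6 blocked (short on res4); P1 alone leaves P6 blocked (short on res4); P5 alone leaves P6 blocked (short on res4); P0 alone leaves P6 blocked (short on res4).
The survivors complete as P4, P1, P7, P0. Step-by-step check (starting from the post-abort pool):
  pool = (2, 3)
  P4 needs (1, 3) <= (2, 3) -> finishes; pool += (1, 1) = (3, 4)
  P1 needs (0, 0) <= (3, 4) -> finishes; pool += (2, 3) = (5, 7)
  P7 needs (3, 5) <= (5, 7) -> finishes; pool += (0, 1) = (5, 8)
  P0 needs (5, 3) <= (5, 8) -> finishes; pool += (1, 0) = (6, 8)


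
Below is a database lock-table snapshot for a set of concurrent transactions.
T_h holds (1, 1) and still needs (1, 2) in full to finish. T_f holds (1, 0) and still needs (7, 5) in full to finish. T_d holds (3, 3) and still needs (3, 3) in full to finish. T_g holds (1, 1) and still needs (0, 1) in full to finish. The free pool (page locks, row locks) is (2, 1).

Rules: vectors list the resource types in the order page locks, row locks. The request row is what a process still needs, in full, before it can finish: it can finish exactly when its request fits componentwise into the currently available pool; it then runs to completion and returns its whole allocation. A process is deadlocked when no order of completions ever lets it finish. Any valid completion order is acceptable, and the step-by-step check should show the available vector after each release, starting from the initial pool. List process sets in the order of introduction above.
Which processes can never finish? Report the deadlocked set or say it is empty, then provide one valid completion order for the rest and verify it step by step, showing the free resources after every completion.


Nothing here is deadlocked.
Key observation: T_g leads a chain of completions in which each release enables another process.
The rest can finish in the order T_g, T_h, T_d, T_f. Step-by-step check:
  pool = (2, 1)
  T_g: need (0, 1) fits (2, 1); releases (1, 1), pool now (3, 2)
  T_h: need (1, 2) fits (3, 2); releases (1, 1), pool now (4, 3)
  T_d: need (3, 3) fits (4, 3); releases (3, 3), pool now (7, 6)
  T_f: need (7, 5) fits (7, 6); releases (1, 0), pool now (8, 6)


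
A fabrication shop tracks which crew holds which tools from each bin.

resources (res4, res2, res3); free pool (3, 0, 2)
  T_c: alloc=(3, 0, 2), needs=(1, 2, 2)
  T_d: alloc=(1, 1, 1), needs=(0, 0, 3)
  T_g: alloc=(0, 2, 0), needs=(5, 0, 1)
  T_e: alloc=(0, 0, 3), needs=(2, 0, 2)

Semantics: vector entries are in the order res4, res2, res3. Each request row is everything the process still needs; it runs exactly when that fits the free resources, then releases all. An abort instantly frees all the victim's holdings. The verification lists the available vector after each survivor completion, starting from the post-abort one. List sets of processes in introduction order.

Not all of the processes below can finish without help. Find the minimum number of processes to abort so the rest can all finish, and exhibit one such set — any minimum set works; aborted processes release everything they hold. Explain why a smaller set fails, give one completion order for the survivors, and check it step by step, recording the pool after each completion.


The answer: abort T_c.
Key observation: no ordering could ever have run T_g before the abort of T_c; with (3, 0, 2) back in the pool it fits at step 2.
Minimality: the empty abort set fails — the state is deadlocked as it stands.
One survivor order: T_d, T_g, T_e. Step-by-step check (post-abort pool first):
  pool = (6, 0, 4)
  T_d: need (0, 0, 3) fits (6, 0, 4); releases (1, 1, 1), pool now (7, 1, 5)
  T_g: need (5, 0, 1) fits (7, 1, 5); releases (0, 2, 0), pool now (7, 3, 5)
  T_e: need (2, 0, 2) fits (7, 3, 5); releases (0, 0, 3), pool now (7, 3, 8)


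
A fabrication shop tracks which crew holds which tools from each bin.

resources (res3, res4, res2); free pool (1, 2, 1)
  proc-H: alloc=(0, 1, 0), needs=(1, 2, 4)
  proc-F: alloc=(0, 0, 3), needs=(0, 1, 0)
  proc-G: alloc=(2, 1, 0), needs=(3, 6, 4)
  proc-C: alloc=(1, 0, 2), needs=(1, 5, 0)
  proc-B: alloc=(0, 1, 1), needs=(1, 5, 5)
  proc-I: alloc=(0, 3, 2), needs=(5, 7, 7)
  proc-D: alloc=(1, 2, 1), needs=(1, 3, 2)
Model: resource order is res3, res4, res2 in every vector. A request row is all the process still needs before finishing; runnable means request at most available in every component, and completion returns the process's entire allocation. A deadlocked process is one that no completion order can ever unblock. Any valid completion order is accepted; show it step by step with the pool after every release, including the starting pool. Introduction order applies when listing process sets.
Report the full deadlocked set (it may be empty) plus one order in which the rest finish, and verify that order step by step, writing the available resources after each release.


Nothing here is deadlocked.
Key observation: proc-F fits the free pool immediately, and its release cascades until everyone finishes.
One completion order for the rest: proc-F, proc-H, proc-D, proc-B, proc-C, proc-G, proc-I. Check, step by step:
  pool = (1, 2, 1)
  run proc-F (needs (0, 1, 0), free (1, 2, 1)); after release of (0, 0, 3) the pool is (1, 2, 4)
  run proc-H (needs (1, 2, 4), free (1, 2, 4)); after release of (0, 1, 0) the pool is (1, 3, 4)
  run proc-D (needs (1, 3, 2), free (1, 3, 4)); after release of (1, 2, 1) the pool is (2, 5, 5)
  run proc-B (needs (1, 5, 5), free (2, 5, 5)); after release of (0, 1, 1) the pool is (2, 6, 6)
  run proc-C (needs (1, 5, 0), free (2, 6, 6)); after release of (1, 0, 2) the pool is (3, 6, 8)
  run proc-G (needs (3, 6, 4), free (3, 6, 8)); after release of (2, 1, 0) the pool is (5, 7, 8)
  run proc-I (needs (5, 7, 7), free (5, 7, 8)); after release of (0, 3, 2) the pool is (5, 10, 10)


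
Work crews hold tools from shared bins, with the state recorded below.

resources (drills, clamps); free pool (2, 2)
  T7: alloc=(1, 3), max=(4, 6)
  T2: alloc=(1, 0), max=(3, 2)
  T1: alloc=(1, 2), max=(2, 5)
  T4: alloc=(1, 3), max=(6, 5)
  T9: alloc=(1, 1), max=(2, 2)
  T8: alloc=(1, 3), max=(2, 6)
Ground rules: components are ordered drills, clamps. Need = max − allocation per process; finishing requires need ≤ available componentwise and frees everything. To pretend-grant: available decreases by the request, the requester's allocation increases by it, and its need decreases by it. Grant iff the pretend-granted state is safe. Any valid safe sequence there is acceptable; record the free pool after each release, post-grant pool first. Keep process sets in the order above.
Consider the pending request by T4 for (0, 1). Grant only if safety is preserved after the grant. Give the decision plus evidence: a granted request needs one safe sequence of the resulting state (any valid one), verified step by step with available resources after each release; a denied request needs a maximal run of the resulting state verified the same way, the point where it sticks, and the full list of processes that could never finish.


DENY — the pretend-granted state is unsafe.
Key observation: after T9, T2 the pool peaks at (4, 2), and each blocked process is short somewhere: T7 on clamps; T1 on clamps; T4 on drills; T8 on clamps.
On the post-grant state, T9, T2 is a maximal run — nothing extends it. Verifying each step:
  pool = (2, 1)
  run T9 (needs (1, 1), free (2, 1)); after release of (1, 1) the pool is (3, 2)
  run T2 (needs (2, 2), free (3, 2)); after release of (1, 0) the pool is (4, 2)
  blocked: T7 wants (3, 3), pool (4, 2) — not enough clamps
  blocked: T1 wants (1, 3), pool (4, 2) — not enough clamps
  blocked: T4 wants (5, 1), pool (4, 2) — not enough drills
  blocked: T8 wants (1, 3), pool (4, 2) — not enough clamps
Post-grant, the permanently blocked set is T7, T1, T4 and T8.


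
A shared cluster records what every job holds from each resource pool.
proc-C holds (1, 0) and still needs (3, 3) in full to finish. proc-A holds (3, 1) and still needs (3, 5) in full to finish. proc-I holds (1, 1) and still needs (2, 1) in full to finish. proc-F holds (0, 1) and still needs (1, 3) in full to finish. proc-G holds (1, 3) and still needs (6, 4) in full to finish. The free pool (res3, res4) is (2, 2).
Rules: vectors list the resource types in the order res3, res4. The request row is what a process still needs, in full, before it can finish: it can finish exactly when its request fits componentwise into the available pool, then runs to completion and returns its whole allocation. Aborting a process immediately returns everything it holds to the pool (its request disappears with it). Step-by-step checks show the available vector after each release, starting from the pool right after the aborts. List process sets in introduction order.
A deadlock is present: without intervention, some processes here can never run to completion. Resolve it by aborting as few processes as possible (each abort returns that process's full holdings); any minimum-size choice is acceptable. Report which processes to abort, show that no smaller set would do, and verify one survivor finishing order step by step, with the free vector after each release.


Minimum abort set: proc-A.
Key observation: no ordering could ever have run proc-G before the abort of proc-A; with (3, 1) back in the pool it fits at step 3.
Why nothing smaller works: aborting no one leaves the state deadlocked as given.
The survivors complete as proc-C, proc-F, proc-G, proc-I. Walking it through (starting from the post-abort pool):
  pool = (5, 3)
  run proc-C (needs (3, 3), free (5, 3)); after release of (1, 0) the pool is (6, 3)
  run proc-F (needs (1, 3), free (6, 3)); after release of (0, 1) the pool is (6, 4)
  run proc-G (needs (6, 4), free (6, 4)); after release of (1, 3) the pool is (7, 7)
  run proc-I (needs (2, 1), free (7, 7)); after release of (1, 1) the pool is (8, 8)
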